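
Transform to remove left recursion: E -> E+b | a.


Left-recursive alternatives: E+b; non-recursive: a
Introduce E': E -> aE', E' -> +bE' | ε


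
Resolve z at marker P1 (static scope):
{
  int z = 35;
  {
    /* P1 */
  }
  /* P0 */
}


P1's block does not declare z; resolves to the enclosing declaration at depth 0
z = 35


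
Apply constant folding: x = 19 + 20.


19 + 20 = 39 at compile time
Optimized: x = 39


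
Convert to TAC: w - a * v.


Break into single-operator statements:
t1 = a * v
t2 = w - t1


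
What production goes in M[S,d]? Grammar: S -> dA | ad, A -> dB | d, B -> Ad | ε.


For [S, d]: 'd' ∈ FIRST(dA)
Entry: S -> dA


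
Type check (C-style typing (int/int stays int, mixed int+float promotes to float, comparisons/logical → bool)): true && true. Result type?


Operand types: bool && bool
Rule: logical operators take bool operands and yield bool
Result type: bool


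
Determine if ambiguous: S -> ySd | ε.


balanced y^n…d^n: each string has a unique parse
Unambiguous


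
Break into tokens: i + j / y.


Scan left to right, longest-match per lexeme
Tokens: ID(i), OP(+), ID(j), OP(/), ID(y)


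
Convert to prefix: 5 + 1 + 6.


left-to-right (same/higher precedence on left): tree is (+ (+ 5 1) 6)
Prefix: + + 5 1 6


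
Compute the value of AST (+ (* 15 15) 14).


Evaluate inner: (* 15 15) = 225
Evaluate root: (+ 225 14) = 239
Result: 239


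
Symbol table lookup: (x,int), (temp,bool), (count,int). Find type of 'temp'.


Lookup 'temp' → type bool


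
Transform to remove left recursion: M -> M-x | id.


Left-recursive alternatives: M-x; non-recursive: id
Introduce M': M -> idM', M' -> -xM' | ε


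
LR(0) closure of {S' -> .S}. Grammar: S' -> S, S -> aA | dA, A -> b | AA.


Start: S' -> .S
For each item with dot before a nonterminal B, add B -> .γ for every B-production
Closure: [S' -> .S, S -> .aA, S -> .dA]


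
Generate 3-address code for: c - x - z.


Break into single-operator statements:
t1 = c - x
t2 = t1 - z


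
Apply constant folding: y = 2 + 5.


2 + 5 = 7 at compile time
Optimized: y = 7


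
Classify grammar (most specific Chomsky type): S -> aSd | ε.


Single nonterminal LHS, but a^n d^n is not regular
Classification: Type 2 (Context-Free)


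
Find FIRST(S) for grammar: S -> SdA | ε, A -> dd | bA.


Per alternative of S: FIRST(SdA) = {d}; FIRST(ε) = {ε}
FIRST(S) = {d, ε}


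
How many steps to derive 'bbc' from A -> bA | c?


Derivation: A => bA => bbA => bbc
Steps: 3


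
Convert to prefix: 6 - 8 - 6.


left-to-right (same/higher precedence on left): tree is (- (- 6 8) 6)
Prefix: - - 6 8 6


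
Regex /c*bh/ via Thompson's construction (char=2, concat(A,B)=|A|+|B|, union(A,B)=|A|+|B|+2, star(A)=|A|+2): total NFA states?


Syntax tree has 3 char leaf(s), 0 union(s), 1 star(s)
chars contribute 3×2 = 6; each union adds +2; each star adds +2
Total: 6 + 0 + 2 = 8 states


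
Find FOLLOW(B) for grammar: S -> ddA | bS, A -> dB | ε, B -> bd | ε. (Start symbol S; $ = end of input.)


$ ∈ FOLLOW(S). For each A -> αBβ: add FIRST(β)\{ε} to FOLLOW(B); if β nullable, add FOLLOW(A).
FOLLOW(B) = {$}


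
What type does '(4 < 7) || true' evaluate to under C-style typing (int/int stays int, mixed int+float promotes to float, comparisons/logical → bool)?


Operand types: bool || bool
Rule: logical operators take bool operands and yield bool
Result type: bool


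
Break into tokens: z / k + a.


Scan left to right, longest-match per lexeme
Tokens: ID(z), OP(/), ID(k), OP(+), ID(a)


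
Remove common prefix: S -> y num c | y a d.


Common prefix: 'y'
Factored: S -> y S', S' -> num c | a d


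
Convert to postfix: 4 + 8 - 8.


Left to right (same or higher precedence on left)
Postfix: 4 8 + 8 -


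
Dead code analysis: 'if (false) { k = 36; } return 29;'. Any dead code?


condition is constant false, so the whole block is unreachable
Dead: 'if (false) { k = 36; }'


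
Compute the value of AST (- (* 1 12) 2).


Evaluate inner: (* 1 12) = 12
Evaluate root: (- 12 2) = 10
Result: 10


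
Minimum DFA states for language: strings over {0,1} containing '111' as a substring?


KMP-style automaton: 3 progress states + 1 absorbing accept = 4
Minimal DFA: 4 states


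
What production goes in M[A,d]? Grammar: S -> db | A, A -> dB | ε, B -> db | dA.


For [A, d]: 'd' ∈ FIRST(dB)
Entry: A -> dB


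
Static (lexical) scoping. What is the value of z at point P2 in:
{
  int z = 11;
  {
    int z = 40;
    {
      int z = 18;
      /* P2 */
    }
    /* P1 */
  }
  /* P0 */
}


z declared in the same block as P2
z = 18


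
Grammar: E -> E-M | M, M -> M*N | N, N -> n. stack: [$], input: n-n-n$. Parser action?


no handle on stack; shift 'n'
Action: shift


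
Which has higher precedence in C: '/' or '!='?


'/' is multiplicative (level 10); '!=' is equality (level 6)
Higher level binds tighter
'/' has higher precedence than '!='


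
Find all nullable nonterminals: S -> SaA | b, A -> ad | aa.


A nonterminal is nullable iff some alternative derives ε (directly, or every symbol in it is nullable)
Nullable: {}


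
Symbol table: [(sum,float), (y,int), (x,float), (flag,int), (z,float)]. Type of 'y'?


Lookup 'y' → type int


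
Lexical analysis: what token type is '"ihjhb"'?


Pattern: double-quoted sequence
Type: STRING_LITERAL


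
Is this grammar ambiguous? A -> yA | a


right-linear, alternatives start with distinct terminals 'y' vs 'a': unique leftmost derivation
Unambiguous


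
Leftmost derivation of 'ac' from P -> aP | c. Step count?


Derivation: P => aP => ac
Steps: 2


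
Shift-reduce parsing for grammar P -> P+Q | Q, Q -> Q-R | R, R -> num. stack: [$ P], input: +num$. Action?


shift '+' to continue P -> P+Q
Action: shift


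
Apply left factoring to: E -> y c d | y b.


Common prefix: 'y'
Factored: E -> y E', E' -> c d | b


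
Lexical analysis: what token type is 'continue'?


Pattern: reserved word
Type: KEYWORD


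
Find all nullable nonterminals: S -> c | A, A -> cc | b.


A nonterminal is nullable iff some alternative derives ε (directly, or every symbol in it is nullable)
Nullable: {}


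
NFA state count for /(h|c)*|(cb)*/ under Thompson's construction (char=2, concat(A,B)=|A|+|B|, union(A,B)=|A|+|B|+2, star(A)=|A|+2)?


Syntax tree has 4 char leaf(s), 2 union(s), 2 star(s)
chars contribute 4×2 = 8; each union adds +2; each star adds +2
Total: 8 + 4 + 4 = 16 states


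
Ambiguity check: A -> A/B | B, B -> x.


precedence layered via separate nonterminal B: deterministic
Unambiguous


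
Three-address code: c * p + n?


Break into single-operator statements:
t1 = c * p
t2 = t1 + n


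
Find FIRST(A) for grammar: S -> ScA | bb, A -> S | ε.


Per alternative of A: FIRST(S) = {b}; FIRST(ε) = {ε}
FIRST(A) = {b, ε}


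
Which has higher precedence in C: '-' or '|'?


'-' is additive (level 9); '|' is bitwise OR (level 3)
Higher level binds tighter
'-' has higher precedence than '|'


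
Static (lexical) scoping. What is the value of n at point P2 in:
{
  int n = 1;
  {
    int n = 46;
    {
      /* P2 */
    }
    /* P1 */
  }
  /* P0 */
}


P2's block does not declare n; resolves to the enclosing declaration at depth 1
n = 46


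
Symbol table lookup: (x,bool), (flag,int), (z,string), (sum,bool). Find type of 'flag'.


Lookup 'flag' → type int


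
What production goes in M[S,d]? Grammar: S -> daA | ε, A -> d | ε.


For [S, d]: 'd' ∈ FIRST(daA)
Entry: S -> daA


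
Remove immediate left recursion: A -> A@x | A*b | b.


Left-recursive alternatives: A@x, A*b; non-recursive: b
Introduce A': A -> bA', A' -> @xA' | *bA' | ε


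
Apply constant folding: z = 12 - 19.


12 - 19 = -7 at compile time
Optimized: z = -7


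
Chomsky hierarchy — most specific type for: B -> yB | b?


Right-linear: every RHS is a terminal or a terminal followed by one nonterminal
Classification: Type 3 (Regular)


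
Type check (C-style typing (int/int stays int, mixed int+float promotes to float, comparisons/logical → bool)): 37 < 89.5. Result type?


Operand types: int < float
Rule: comparison yields bool
Result type: bool


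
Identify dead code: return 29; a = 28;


statement follows a return and is unreachable
Dead: 'a = 28'


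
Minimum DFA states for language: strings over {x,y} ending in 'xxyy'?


Track the longest suffix of input matching a prefix of 'xxyy': 5 classes (prefixes of length 0..4)
Minimal DFA: 5 states


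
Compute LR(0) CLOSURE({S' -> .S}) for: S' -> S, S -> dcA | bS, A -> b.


Start: S' -> .S
For each item with dot before a nonterminal B, add B -> .γ for every B-production
Closure: [S' -> .S, S -> .dcA, S -> .bS]


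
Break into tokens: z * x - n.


Scan left to right, longest-match per lexeme
Tokens: ID(z), OP(*), ID(x), OP(-), ID(n)


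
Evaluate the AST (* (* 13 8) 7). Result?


Evaluate inner: (* 13 8) = 104
Evaluate root: (* 104 7) = 728
Result: 728


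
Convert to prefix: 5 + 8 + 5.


left-to-right (same/higher precedence on left): tree is (+ (+ 5 8) 5)
Prefix: + + 5 8 5


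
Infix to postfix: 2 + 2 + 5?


Left to right (same or higher precedence on left)
Postfix: 2 2 + 5 +


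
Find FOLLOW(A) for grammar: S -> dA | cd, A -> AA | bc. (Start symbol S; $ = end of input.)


$ ∈ FOLLOW(S). For each A -> αBβ: add FIRST(β)\{ε} to FOLLOW(B); if β nullable, add FOLLOW(A).
FOLLOW(A) = {$, b}


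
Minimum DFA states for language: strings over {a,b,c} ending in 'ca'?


Track the longest suffix of input matching a prefix of 'ca': 3 classes (prefixes of length 0..2)
Minimal DFA: 3 states


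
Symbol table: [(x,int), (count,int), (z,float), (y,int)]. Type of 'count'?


Lookup 'count' → type int


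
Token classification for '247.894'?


Pattern: digits with a decimal point
Type: FLOAT_LITERAL


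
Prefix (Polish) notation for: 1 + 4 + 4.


left-to-right (same/higher precedence on left): tree is (+ (+ 1 4) 4)
Prefix: + + 1 4 4


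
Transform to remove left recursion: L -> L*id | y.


Left-recursive alternatives: L*id; non-recursive: y
Introduce L': L -> yL', L' -> *idL' | ε


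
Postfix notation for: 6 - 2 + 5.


Left to right (same or higher precedence on left)
Postfix: 6 2 - 5 +


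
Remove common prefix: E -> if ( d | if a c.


Common prefix: 'if'
Factored: E -> if E', E' -> ( d | a c


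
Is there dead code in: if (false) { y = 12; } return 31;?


condition is constant false, so the whole block is unreachable
Dead: 'if (false) { y = 12; }'


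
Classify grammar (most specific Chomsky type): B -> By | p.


Left-linear: every RHS is a terminal or one nonterminal followed by a terminal
Classification: Type 3 (Regular)


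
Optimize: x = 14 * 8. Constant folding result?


14 * 8 = 112 at compile time
Optimized: x = 112


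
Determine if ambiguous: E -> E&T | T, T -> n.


precedence layered via separate nonterminal T: deterministic
Unambiguous


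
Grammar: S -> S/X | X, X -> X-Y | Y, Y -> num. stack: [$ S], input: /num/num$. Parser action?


shift '/' to continue S -> S/X
Action: shift


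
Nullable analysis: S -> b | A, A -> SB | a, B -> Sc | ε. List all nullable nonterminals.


A nonterminal is nullable iff some alternative derives ε (directly, or every symbol in it is nullable)
Nullable: {B}


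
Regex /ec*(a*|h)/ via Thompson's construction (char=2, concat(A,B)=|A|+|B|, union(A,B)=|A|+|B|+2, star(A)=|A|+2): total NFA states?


Syntax tree has 4 char leaf(s), 1 union(s), 2 star(s)
chars contribute 4×2 = 8; each union adds +2; each star adds +2
Total: 8 + 2 + 4 = 14 states


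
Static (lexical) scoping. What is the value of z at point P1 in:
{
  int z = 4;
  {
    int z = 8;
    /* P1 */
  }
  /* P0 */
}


z declared in the same block as P1
z = 8


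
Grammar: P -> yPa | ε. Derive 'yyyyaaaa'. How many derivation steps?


Derivation: P => yPa => yyPaa => yyyPaaa => yyyyPaaaa => yyyyaaaa
Steps: 5


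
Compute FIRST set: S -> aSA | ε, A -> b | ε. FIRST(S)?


Per alternative of S: FIRST(aSA) = {a}; FIRST(ε) = {ε}
FIRST(S) = {a, ε}


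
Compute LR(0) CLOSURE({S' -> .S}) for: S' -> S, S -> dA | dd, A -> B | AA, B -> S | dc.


Start: S' -> .S
For each item with dot before a nonterminal B, add B -> .γ for every B-production
Closure: [S' -> .S, S -> .dA, S -> .dd]


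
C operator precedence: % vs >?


'%' is multiplicative (level 10); '>' is relational (level 7)
Higher level binds tighter
'%' has higher precedence than '>'


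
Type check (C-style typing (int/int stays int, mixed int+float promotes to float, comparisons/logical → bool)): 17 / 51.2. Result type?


Operand types: int / float
Rule: mixed int/float promotes to float; int/int stays int
Result type: float


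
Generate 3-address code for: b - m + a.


Break into single-operator statements:
t1 = b - m
t2 = t1 + a


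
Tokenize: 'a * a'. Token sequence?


Scan left to right, longest-match per lexeme
Tokens: ID(a), OP(*), ID(a)


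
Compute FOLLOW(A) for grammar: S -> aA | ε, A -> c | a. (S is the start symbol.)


$ ∈ FOLLOW(S). For each A -> αBβ: add FIRST(β)\{ε} to FOLLOW(B); if β nullable, add FOLLOW(A).
FOLLOW(A) = {$}


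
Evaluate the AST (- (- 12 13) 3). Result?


Evaluate inner: (- 12 13) = -1
Evaluate root: (- -1 3) = -4
Result: -4


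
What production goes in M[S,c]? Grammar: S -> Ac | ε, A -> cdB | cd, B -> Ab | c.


For [S, c]: 'c' ∈ FIRST(Ac)
Entry: S -> Ac


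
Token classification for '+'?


Pattern: operator symbol
Type: OPERATOR


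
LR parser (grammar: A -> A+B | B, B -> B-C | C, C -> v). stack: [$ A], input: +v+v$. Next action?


shift '+' to continue A -> A+B
Action: shift


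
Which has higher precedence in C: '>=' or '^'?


'>=' is relational (level 7); '^' is bitwise XOR (level 4)
Higher level binds tighter
'>=' has higher precedence than '^'


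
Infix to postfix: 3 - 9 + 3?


Left to right (same or higher precedence on left)
Postfix: 3 9 - 3 +


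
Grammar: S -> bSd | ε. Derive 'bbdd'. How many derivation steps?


Derivation: S => bSd => bbSdd => bbdd
Steps: 3


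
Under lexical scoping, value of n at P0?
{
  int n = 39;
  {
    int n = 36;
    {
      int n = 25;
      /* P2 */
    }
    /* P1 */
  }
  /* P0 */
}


n declared in the same block as P0
n = 39


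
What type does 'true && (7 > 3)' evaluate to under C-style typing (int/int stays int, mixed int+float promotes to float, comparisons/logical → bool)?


Operand types: bool && bool
Rule: logical operators take bool operands and yield bool
Result type: bool


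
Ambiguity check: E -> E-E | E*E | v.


'v-v*v' has two parse trees (no precedence encoded between - and *)
Ambiguous


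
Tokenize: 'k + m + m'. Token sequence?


Scan left to right, longest-match per lexeme
Tokens: ID(k), OP(+), ID(m), OP(+), ID(m)


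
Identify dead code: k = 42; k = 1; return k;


first assignment to k is overwritten before any read
Dead: 'k = 42'


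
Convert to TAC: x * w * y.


Break into single-operator statements:
t1 = x * w
t2 = t1 * y


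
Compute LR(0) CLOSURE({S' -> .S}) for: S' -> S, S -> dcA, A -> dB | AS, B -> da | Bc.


Start: S' -> .S
For each item with dot before a nonterminal B, add B -> .γ for every B-production
Closure: [S' -> .S, S -> .dcA]


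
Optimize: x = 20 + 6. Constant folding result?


20 + 6 = 26 at compile time
Optimized: x = 26


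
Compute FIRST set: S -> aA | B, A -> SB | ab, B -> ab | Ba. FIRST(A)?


Per alternative of A: FIRST(SB) = {a}; FIRST(ab) = {a}
FIRST(A) = {a}


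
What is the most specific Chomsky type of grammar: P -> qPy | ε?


Single nonterminal LHS, but q^n y^n is not regular
Classification: Type 2 (Context-Free)


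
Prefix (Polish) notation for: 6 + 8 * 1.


'*' binds tighter: tree is (+ 6 (* 8 1))
Prefix: + 6 * 8 1


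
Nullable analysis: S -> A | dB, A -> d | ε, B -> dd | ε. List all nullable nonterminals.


A nonterminal is nullable iff some alternative derives ε (directly, or every symbol in it is nullable)
Nullable: {A, B, S}


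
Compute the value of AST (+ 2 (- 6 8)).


Evaluate inner: (- 6 8) = -2
Evaluate root: (+ 2 -2) = 0
Result: 0


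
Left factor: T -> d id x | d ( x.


Common prefix: 'd'
Factored: T -> d T', T' -> id x | ( x


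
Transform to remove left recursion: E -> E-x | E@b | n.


Left-recursive alternatives: E-x, E@b; non-recursive: n
Introduce E': E -> nE', E' -> -xE' | @bE' | ε


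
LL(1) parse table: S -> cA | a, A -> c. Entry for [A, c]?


For [A, c]: 'c' ∈ FIRST(c)
Entry: A -> c


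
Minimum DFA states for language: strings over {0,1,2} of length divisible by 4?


Track length mod 4: states 0..3, accept at 0
Minimal DFA: 4 states


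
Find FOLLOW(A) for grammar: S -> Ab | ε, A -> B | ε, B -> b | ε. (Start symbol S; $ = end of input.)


$ ∈ FOLLOW(S). For each A -> αBβ: add FIRST(β)\{ε} to FOLLOW(B); if β nullable, add FOLLOW(A).
FOLLOW(A) = {b}


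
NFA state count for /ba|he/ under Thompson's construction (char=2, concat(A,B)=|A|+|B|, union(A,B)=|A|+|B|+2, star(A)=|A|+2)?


Syntax tree has 4 char leaf(s), 1 union(s), 0 star(s)
chars contribute 4×2 = 8; each union adds +2; each star adds +2
Total: 8 + 2 + 0 = 10 states


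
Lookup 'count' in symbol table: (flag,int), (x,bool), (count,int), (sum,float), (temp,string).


Lookup 'count' → type int


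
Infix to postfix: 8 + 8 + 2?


Left to right (same or higher precedence on left)
Postfix: 8 8 + 2 +


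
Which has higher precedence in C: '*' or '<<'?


'*' is multiplicative (level 10); '<<' is shift (level 8)
Higher level binds tighter
'*' has higher precedence than '<<'


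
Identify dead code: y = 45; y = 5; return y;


first assignment to y is overwritten before any read
Dead: 'y = 45'


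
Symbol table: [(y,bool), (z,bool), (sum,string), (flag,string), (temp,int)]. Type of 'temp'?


Lookup 'temp' → type int


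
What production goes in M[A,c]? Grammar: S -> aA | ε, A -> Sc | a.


For [A, c]: 'c' ∈ FIRST(Sc)
Entry: A -> Sc


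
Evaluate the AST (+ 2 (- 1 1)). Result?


Evaluate inner: (- 1 1) = 0
Evaluate root: (+ 2 0) = 2
Result: 2


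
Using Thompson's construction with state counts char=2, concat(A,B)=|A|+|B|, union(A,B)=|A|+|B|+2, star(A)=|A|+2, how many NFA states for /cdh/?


Syntax tree has 3 char leaf(s), 0 union(s), 0 star(s)
chars contribute 3×2 = 6; each union adds +2; each star adds +2
Total: 6 + 0 + 0 = 6 states


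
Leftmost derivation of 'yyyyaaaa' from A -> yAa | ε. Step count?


Derivation: A => yAa => yyAaa => yyyAaaa => yyyyAaaaa => yyyyaaaa
Steps: 5


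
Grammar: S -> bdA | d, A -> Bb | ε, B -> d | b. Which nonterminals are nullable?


A nonterminal is nullable iff some alternative derives ε (directly, or every symbol in it is nullable)
Nullable: {A}


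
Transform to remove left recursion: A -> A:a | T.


Left-recursive alternatives: A:a; non-recursive: T
Introduce A': A -> TA', A' -> :aA' | ε


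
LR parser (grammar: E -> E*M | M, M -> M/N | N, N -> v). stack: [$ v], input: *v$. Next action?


'v' on top is the handle for N -> v
Action: reduce (N -> v)


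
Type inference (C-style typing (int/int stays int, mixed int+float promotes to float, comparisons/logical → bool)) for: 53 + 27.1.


Operand types: int + float
Rule: mixed int/float promotes to float; int/int stays int
Result type: float


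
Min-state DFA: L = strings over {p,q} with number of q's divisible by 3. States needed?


Track (count of q) mod 3: states 0..2, accept at 0
Minimal DFA: 3 states


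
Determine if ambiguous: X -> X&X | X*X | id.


'id&id*id' has two parse trees (no precedence encoded between & and *)
Ambiguous


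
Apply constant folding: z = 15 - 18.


15 - 18 = -3 at compile time
Optimized: z = -3


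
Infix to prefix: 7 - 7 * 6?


'*' binds tighter: tree is (- 7 (* 7 6))
Prefix: - 7 * 7 6


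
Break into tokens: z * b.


Scan left to right, longest-match per lexeme
Tokens: ID(z), OP(*), ID(b)


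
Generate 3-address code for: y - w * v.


Break into single-operator statements:
t1 = w * v
t2 = y - t1


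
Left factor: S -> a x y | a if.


Common prefix: 'a'
Factored: S -> a S', S' -> x y | if


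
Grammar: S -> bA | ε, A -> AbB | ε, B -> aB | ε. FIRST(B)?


Per alternative of B: FIRST(aB) = {a}; FIRST(ε) = {ε}
FIRST(B) = {a, ε}


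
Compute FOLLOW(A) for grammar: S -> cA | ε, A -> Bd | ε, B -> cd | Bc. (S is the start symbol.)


$ ∈ FOLLOW(S). For each A -> αBβ: add FIRST(β)\{ε} to FOLLOW(B); if β nullable, add FOLLOW(A).
FOLLOW(A) = {$}


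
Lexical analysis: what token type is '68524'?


Pattern: digits only
Type: INTEGER_LITERAL


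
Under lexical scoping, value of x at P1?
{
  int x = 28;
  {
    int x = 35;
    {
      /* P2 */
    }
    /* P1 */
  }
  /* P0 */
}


x declared in the same block as P1
x = 35


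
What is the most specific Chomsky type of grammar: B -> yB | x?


Right-linear: every RHS is a terminal or a terminal followed by one nonterminal
Classification: Type 3 (Regular)


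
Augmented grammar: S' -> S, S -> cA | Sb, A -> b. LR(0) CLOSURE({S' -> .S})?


Start: S' -> .S
For each item with dot before a nonterminal B, add B -> .γ for every B-production
Closure: [S' -> .S, S -> .cA, S -> .Sb]


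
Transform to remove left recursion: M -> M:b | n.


Left-recursive alternatives: M:b; non-recursive: n
Introduce M': M -> nM', M' -> :bM' | ε


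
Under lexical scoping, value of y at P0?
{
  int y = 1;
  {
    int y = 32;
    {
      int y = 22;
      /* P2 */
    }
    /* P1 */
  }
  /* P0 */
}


y declared in the same block as P0
y = 1


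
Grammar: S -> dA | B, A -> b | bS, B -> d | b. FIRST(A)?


Per alternative of A: FIRST(b) = {b}; FIRST(bS) = {b}
FIRST(A) = {b}


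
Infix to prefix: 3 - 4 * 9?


'*' binds tighter: tree is (- 3 (* 4 9))
Prefix: - 3 * 4 9


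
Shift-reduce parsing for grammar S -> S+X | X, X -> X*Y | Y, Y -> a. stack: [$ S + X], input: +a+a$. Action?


handle 'S+X' on top; lookahead ∈ FOLLOW(S) = {+, $}
Action: reduce (S -> S+X)


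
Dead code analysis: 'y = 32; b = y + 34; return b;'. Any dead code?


y is read by b's definition; b is returned
No dead code


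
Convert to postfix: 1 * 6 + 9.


Left to right (same or higher precedence on left)
Postfix: 1 6 * 9 +


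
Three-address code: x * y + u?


Break into single-operator statements:
t1 = x * y
t2 = t1 + u


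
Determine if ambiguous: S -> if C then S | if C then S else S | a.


dangling else: 'if C then if C then a else a' parses two ways
Ambiguous


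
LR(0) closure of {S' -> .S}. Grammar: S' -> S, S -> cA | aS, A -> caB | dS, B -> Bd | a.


Start: S' -> .S
For each item with dot before a nonterminal B, add B -> .γ for every B-production
Closure: [S' -> .S, S -> .cA, S -> .aS]


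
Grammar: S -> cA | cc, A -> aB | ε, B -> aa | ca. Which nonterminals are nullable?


A nonterminal is nullable iff some alternative derives ε (directly, or every symbol in it is nullable)
Nullable: {A}


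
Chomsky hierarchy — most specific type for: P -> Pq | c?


Left-linear: every RHS is a terminal or one nonterminal followed by a terminal
Classification: Type 3 (Regular)


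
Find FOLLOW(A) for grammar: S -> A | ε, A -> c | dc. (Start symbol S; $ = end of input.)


$ ∈ FOLLOW(S). For each A -> αBβ: add FIRST(β)\{ε} to FOLLOW(B); if β nullable, add FOLLOW(A).
FOLLOW(A) = {$}


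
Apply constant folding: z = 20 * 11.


20 * 11 = 220 at compile time
Optimized: z = 220


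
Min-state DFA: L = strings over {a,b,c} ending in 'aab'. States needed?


Track the longest suffix of input matching a prefix of 'aab': 4 classes (prefixes of length 0..3)
Minimal DFA: 4 states


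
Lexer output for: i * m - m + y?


Scan left to right, longest-match per lexeme
Tokens: ID(i), OP(*), ID(m), OP(-), ID(m), OP(+), ID(y)


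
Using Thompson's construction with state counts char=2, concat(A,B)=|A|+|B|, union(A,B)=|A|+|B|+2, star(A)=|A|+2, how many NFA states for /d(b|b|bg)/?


Syntax tree has 5 char leaf(s), 2 union(s), 0 star(s)
chars contribute 5×2 = 10; each union adds +2; each star adds +2
Total: 10 + 4 + 0 = 14 states


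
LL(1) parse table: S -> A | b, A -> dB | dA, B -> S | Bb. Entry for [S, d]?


For [S, d]: 'd' ∈ FIRST(A)
Entry: S -> A


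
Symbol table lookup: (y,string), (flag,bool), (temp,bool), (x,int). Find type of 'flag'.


Lookup 'flag' → type bool


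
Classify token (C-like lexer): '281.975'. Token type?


Pattern: digits with a decimal point
Type: FLOAT_LITERAL


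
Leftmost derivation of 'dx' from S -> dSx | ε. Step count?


Derivation: S => dSx => dx
Steps: 2


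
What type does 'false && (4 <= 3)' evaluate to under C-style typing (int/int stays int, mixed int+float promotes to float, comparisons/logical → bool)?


Operand types: bool && bool
Rule: logical operators take bool operands and yield bool
Result type: bool


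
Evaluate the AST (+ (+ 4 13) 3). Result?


Evaluate inner: (+ 4 13) = 17
Evaluate root: (+ 17 3) = 20
Result: 20


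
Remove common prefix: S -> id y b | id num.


Common prefix: 'id'
Factored: S -> id S', S' -> y b | num


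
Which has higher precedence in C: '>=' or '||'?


'>=' is relational (level 7); '||' is logical OR (level 1)
Higher level binds tighter
'>=' has higher precedence than '||'


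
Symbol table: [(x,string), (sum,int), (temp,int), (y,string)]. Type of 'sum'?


Lookup 'sum' → type int


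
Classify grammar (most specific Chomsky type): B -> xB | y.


Right-linear: every RHS is a terminal or a terminal followed by one nonterminal
Classification: Type 3 (Regular)


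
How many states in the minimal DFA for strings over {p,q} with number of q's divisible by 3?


Track (count of q) mod 3: states 0..2, accept at 0
Minimal DFA: 3 states


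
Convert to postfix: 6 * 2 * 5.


Left to right (same or higher precedence on left)
Postfix: 6 2 * 5 *


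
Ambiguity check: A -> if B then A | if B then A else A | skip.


dangling else: 'if B then if B then skip else skip' parses two ways
Ambiguous


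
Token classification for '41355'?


Pattern: digits only
Type: INTEGER_LITERAL


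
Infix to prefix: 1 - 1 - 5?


left-to-right (same/higher precedence on left): tree is (- (- 1 1) 5)
Prefix: - - 1 1 5


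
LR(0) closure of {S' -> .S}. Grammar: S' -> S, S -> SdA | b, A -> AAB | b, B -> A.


Start: S' -> .S
For each item with dot before a nonterminal B, add B -> .γ for every B-production
Closure: [S' -> .S, S -> .SdA, S -> .b]


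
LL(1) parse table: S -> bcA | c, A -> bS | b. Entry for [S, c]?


For [S, c]: 'c' ∈ FIRST(c)
Entry: S -> c


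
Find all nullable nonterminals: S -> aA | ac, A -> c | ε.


A nonterminal is nullable iff some alternative derives ε (directly, or every symbol in it is nullable)
Nullable: {A}


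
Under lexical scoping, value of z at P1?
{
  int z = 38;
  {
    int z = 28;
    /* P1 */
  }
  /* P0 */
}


z declared in the same block as P1
z = 28


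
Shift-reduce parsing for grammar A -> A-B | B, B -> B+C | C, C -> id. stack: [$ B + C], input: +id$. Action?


handle 'B+C' on top
Action: reduce (B -> B+C)


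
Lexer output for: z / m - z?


Scan left to right, longest-match per lexeme
Tokens: ID(z), OP(/), ID(m), OP(-), ID(z)


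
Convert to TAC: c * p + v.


Break into single-operator statements:
t1 = c * p
t2 = t1 + v


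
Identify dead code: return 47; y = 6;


statement follows a return and is unreachable
Dead: 'y = 6'


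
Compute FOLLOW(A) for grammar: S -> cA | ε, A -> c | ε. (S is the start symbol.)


$ ∈ FOLLOW(S). For each A -> αBβ: add FIRST(β)\{ε} to FOLLOW(B); if β nullable, add FOLLOW(A).
FOLLOW(A) = {$}


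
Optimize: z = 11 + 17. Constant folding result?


11 + 17 = 28 at compile time
Optimized: z = 28


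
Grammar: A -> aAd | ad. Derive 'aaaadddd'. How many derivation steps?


Derivation: A => aAd => aaAdd => aaaAddd => aaaadddd
Steps: 4


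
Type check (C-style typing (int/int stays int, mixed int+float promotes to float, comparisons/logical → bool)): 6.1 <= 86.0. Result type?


Operand types: float <= float
Rule: comparison yields bool
Result type: bool


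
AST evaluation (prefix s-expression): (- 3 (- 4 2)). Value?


Evaluate inner: (- 4 2) = 2
Evaluate root: (- 3 2) = 1
Result: 1


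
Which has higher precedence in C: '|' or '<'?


'<' is relational (level 7); '|' is bitwise OR (level 3)
Higher level binds tighter
'<' has higher precedence than '|'


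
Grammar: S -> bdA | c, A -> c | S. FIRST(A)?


Per alternative of A: FIRST(c) = {c}; FIRST(S) = {b, c}
FIRST(A) = {b, c}


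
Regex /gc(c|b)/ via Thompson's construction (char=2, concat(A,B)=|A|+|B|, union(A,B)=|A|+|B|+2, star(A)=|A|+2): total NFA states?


Syntax tree has 4 char leaf(s), 1 union(s), 0 star(s)
chars contribute 4×2 = 8; each union adds +2; each star adds +2
Total: 8 + 2 + 0 = 10 states


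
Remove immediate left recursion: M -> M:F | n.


Left-recursive alternatives: M:F; non-recursive: n
Introduce M': M -> nM', M' -> :FM' | ε


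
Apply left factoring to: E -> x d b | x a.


Common prefix: 'x'
Factored: E -> x E', E' -> d b | a


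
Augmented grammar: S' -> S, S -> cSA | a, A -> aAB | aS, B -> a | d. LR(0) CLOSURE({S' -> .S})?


Start: S' -> .S
For each item with dot before a nonterminal B, add B -> .γ for every B-production
Closure: [S' -> .S, S -> .cSA, S -> .a]


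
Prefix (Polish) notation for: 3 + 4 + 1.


left-to-right (same/higher precedence on left): tree is (+ (+ 3 4) 1)
Prefix: + + 3 4 1


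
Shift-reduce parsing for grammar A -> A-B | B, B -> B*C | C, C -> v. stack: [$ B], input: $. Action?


lookahead ∉ {*} so B won't extend; reduce A -> B
Action: reduce (A -> B)


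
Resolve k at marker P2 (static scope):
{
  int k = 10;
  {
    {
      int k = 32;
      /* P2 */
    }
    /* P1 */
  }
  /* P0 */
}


k declared in the same block as P2
k = 32


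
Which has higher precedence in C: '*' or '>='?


'*' is multiplicative (level 10); '>=' is relational (level 7)
Higher level binds tighter
'*' has higher precedence than '>='


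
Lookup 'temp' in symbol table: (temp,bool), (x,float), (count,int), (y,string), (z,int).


Lookup 'temp' → type bool


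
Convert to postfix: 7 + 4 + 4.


Left to right (same or higher precedence on left)
Postfix: 7 4 + 4 +


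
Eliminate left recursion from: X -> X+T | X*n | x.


Left-recursive alternatives: X+T, X*n; non-recursive: x
Introduce X': X -> xX', X' -> +TX' | *nX' | ε


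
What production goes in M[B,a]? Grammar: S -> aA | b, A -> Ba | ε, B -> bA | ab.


For [B, a]: 'a' ∈ FIRST(ab)
Entry: B -> ab


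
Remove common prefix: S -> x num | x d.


Common prefix: 'x'
Factored: S -> x S', S' -> num | d


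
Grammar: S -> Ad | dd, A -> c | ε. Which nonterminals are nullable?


A nonterminal is nullable iff some alternative derives ε (directly, or every symbol in it is nullable)
Nullable: {A}


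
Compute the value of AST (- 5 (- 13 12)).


Evaluate inner: (- 13 12) = 1
Evaluate root: (- 5 1) = 4
Result: 4


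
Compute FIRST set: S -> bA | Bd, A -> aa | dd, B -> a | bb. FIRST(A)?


Per alternative of A: FIRST(aa) = {a}; FIRST(dd) = {d}
FIRST(A) = {a, d}


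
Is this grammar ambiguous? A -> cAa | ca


balanced c^n…a^n: each string has a unique parse
Unambiguous


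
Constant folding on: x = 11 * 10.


11 * 10 = 110 at compile time
Optimized: x = 110


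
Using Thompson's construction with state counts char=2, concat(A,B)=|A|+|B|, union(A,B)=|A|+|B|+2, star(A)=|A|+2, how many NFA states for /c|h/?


Syntax tree has 2 char leaf(s), 1 union(s), 0 star(s)
chars contribute 2×2 = 4; each union adds +2; each star adds +2
Total: 4 + 2 + 0 = 6 states


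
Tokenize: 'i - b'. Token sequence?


Scan left to right, longest-match per lexeme
Tokens: ID(i), OP(-), ID(b)


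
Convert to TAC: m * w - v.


Break into single-operator statements:
t1 = m * w
t2 = t1 - v


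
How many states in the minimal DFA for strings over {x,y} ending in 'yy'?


Track the longest suffix of input matching a prefix of 'yy': 3 classes (prefixes of length 0..2)
Minimal DFA: 3 states


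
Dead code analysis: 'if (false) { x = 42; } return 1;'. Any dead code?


condition is constant false, so the whole block is unreachable
Dead: 'if (false) { x = 42; }'


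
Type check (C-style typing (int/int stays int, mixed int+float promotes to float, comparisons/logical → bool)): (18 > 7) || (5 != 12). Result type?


Operand types: bool || bool
Rule: logical operators take bool operands and yield bool
Result type: bool


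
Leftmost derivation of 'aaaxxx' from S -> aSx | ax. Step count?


Derivation: S => aSx => aaSxx => aaaxxx
Steps: 3


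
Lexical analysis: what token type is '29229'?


Pattern: digits only
Type: INTEGER_LITERAL


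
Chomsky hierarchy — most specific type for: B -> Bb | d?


Left-linear: every RHS is a terminal or one nonterminal followed by a terminal
Classification: Type 3 (Regular)


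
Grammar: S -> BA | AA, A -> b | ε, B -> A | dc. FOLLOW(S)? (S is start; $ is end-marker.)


$ ∈ FOLLOW(S). For each A -> αBβ: add FIRST(β)\{ε} to FOLLOW(B); if β nullable, add FOLLOW(A).
FOLLOW(S) = {$}


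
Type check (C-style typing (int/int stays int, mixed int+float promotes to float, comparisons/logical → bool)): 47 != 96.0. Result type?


Operand types: int != float
Rule: comparison yields bool
Result type: bool


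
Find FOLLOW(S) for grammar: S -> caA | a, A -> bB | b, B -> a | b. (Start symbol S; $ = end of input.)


$ ∈ FOLLOW(S). For each A -> αBβ: add FIRST(β)\{ε} to FOLLOW(B); if β nullable, add FOLLOW(A).
FOLLOW(S) = {$}


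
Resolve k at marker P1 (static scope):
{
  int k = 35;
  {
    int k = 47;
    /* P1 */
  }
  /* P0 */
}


k declared in the same block as P1
k = 47


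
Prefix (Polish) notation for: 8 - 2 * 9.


'*' binds tighter: tree is (- 8 (* 2 9))
Prefix: - 8 * 2 9


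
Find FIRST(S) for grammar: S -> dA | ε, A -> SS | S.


Per alternative of S: FIRST(dA) = {d}; FIRST(ε) = {ε}
FIRST(S) = {d, ε}


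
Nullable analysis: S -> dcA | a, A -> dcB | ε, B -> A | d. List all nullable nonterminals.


A nonterminal is nullable iff some alternative derives ε (directly, or every symbol in it is nullable)
Nullable: {A, B}


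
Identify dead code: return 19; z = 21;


statement follows a return and is unreachable
Dead: 'z = 21'


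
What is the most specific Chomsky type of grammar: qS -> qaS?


LHS has context (more than one symbol) and |LHS| ≤ |RHS|
Classification: Type 1 (Context-Sensitive)


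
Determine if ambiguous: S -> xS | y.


right-linear, alternatives start with distinct terminals 'x' vs 'y': unique leftmost derivation
Unambiguous


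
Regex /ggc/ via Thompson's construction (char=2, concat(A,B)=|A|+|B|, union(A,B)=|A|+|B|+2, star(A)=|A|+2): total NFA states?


Syntax tree has 3 char leaf(s), 0 union(s), 0 star(s)
chars contribute 3×2 = 6; each union adds +2; each star adds +2
Total: 6 + 0 + 0 = 6 states


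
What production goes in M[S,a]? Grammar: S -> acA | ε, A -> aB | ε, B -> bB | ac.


For [S, a]: 'a' ∈ FIRST(acA)
Entry: S -> acA


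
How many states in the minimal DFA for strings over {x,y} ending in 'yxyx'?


Track the longest suffix of input matching a prefix of 'yxyx': 5 classes (prefixes of length 0..4)
Minimal DFA: 5 states


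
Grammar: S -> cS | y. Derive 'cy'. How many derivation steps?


Derivation: S => cS => cy
Steps: 2


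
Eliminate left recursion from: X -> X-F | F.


Left-recursive alternatives: X-F; non-recursive: F
Introduce X': X -> FX', X' -> -FX' | ε


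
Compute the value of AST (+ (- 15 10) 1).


Evaluate inner: (- 15 10) = 5
Evaluate root: (+ 5 1) = 6
Result: 6


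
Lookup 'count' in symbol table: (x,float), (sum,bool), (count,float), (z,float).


Lookup 'count' → type float


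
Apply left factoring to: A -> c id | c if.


Common prefix: 'c'
Factored: A -> c A', A' -> id | if


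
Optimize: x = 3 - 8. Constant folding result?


3 - 8 = -5 at compile time
Optimized: x = -5


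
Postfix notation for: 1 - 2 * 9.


* has higher precedence, evaluate 2*9 first
Postfix: 1 2 9 * -


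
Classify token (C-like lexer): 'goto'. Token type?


Pattern: reserved word
Type: KEYWORD


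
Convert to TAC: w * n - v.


Break into single-operator statements:
t1 = w * n
t2 = t1 - v


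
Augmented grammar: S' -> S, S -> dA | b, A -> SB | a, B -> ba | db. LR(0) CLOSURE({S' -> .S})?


Start: S' -> .S
For each item with dot before a nonterminal B, add B -> .γ for every B-production
Closure: [S' -> .S, S -> .dA, S -> .b]


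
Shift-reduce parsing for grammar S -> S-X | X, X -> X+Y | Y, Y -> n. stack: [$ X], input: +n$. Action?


shift '+' to continue X -> X+Y
Action: shift


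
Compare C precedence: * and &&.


'*' is multiplicative (level 10); '&&' is logical AND (level 2)
Higher level binds tighter
'*' has higher precedence than '&&'


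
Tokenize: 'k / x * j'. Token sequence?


Scan left to right, longest-match per lexeme
Tokens: ID(k), OP(/), ID(x), OP(*), ID(j)


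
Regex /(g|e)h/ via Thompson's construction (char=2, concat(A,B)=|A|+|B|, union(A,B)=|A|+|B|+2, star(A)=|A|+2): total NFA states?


Syntax tree has 3 char leaf(s), 1 union(s), 0 star(s)
chars contribute 3×2 = 6; each union adds +2; each star adds +2
Total: 6 + 2 + 0 = 8 states


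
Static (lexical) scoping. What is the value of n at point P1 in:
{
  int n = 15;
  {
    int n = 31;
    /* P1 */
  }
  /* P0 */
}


n declared in the same block as P1
n = 31


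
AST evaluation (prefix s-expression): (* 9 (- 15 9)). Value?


Evaluate inner: (- 15 9) = 6
Evaluate root: (* 9 6) = 54
Result: 54


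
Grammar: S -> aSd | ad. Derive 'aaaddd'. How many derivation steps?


Derivation: S => aSd => aaSdd => aaaddd
Steps: 3


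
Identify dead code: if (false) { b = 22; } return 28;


condition is constant false, so the whole block is unreachable
Dead: 'if (false) { b = 22; }'


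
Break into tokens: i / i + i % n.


Scan left to right, longest-match per lexeme
Tokens: ID(i), OP(/), ID(i), OP(+), ID(i), OP(%), ID(n)


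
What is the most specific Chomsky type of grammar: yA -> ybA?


LHS has context (more than one symbol) and |LHS| ≤ |RHS|
Classification: Type 1 (Context-Sensitive)


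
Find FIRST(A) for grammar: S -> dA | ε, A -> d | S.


Per alternative of A: FIRST(d) = {d}; FIRST(S) = {d, ε}
FIRST(A) = {d, ε}


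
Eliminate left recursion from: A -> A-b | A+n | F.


Left-recursive alternatives: A-b, A+n; non-recursive: F
Introduce A': A -> FA', A' -> -bA' | +nA' | ε


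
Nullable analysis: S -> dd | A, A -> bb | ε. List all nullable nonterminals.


A nonterminal is nullable iff some alternative derives ε (directly, or every symbol in it is nullable)
Nullable: {A, S}
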